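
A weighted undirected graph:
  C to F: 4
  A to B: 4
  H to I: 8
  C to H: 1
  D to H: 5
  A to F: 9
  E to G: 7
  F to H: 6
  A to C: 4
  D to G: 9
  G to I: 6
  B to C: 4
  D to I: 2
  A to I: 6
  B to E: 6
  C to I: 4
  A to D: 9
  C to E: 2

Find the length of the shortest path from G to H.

10

A few of the G→H routes:
G-D-H: 9 + 5 = 14
G-I-D-H: 6 + 2 + 5 = 13
G-I-C-H: 6 + 4 + 1 = 11
G-I-H: 6 + 8 = 14
G-E-C-H: 7 + 2 + 1 = 10
Best route has total 10.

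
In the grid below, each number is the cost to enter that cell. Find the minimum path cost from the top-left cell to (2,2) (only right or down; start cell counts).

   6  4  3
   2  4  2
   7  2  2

Cheapest: r0c0→r1c0→r1c1→r1c2→r2c2
  6 + 2 + 4 + 2 + 2 = 16

16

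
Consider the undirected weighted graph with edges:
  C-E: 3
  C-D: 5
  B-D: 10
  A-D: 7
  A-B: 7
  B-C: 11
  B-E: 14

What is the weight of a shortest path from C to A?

Paths from C to A:
C → D → B → A: 5 + 10 + 7 = 22
C → E → B → A: 3 + 14 + 7 = 24
C → B → D → A: 11 + 10 + 7 = 28
C → E → B → D → A: 3 + 14 + 10 + 7 = 34
C → D → A: 5 + 7 = 12
C → B → A: 11 + 7 = 18
Best route has total 12.

12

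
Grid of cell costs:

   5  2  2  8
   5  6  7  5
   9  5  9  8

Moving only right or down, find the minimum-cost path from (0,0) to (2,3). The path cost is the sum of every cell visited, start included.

29

Path r0c0→r0c1→r0c2→r1c2→r1c3→r2c3: 5 + 2 + 2 + 7 + 5 + 8 = 29.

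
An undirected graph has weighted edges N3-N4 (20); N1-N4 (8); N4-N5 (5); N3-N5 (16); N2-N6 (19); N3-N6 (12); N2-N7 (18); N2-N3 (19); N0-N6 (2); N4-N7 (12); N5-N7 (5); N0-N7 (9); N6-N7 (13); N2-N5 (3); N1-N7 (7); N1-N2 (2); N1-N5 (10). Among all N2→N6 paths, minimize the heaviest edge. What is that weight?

9

A few of the N2→N6 routes:
N2→N5→N7→N0→N6: max(3, 5, 9, 2) = 9
N2→N1→N5→N7→N0→N6: max(2, 10, 5, 9, 2) = 10
N2→N5→N1→N7→N0→N6: max(3, 10, 7, 9, 2) = 10
N2→N5→N4→N1→N7→N0→N6: max(3, 5, 8, 7, 9, 2) = 9
N2→N1→N4→N5→N7→N0→N6: max(2, 8, 5, 5, 9, 2) = 9
N2→N1→N7→N0→N6: max(2, 7, 9, 2) = 9
The minimum achievable maximum is 9.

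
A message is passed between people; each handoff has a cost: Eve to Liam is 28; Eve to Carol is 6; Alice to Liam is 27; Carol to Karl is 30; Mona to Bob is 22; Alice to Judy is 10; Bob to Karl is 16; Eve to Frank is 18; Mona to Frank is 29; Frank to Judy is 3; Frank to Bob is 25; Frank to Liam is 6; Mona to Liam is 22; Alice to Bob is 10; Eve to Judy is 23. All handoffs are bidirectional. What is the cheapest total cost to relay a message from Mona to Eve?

Some routes from Mona to Eve:
Mona - Frank - Judy - Eve: 29 + 3 + 23 = 55
Mona - Liam - Frank - Eve: 22 + 6 + 18 = 46
Mona - Liam - Eve: 22 + 28 = 50
Mona - Liam - Frank - Judy - Eve: 22 + 6 + 3 + 23 = 54
Mona - Frank - Eve: 29 + 18 = 47
Best route has total 46.

46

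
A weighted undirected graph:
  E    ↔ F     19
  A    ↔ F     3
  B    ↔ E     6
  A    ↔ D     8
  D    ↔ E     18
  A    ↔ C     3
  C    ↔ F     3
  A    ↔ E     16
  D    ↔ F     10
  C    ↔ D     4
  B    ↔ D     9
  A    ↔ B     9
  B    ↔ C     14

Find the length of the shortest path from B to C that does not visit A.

13

Some routes from B to C avoiding A:
B-D-C: 9 + 4 = 13
B-D-F-C: 9 + 10 + 3 = 22
B-C: 14
Best route has total 13.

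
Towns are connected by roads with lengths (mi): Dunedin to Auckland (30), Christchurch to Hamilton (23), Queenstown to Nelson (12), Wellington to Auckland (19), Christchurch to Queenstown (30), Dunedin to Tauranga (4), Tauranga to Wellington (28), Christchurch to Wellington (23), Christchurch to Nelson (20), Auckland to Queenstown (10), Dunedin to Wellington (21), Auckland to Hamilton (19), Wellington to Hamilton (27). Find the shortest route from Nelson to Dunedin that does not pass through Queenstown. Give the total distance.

64

Checking several routes:
Nelson -> Christchurch -> Wellington -> Auckland -> Dunedin: 20 + 23 + 19 + 30 = 92
Nelson -> Christchurch -> Hamilton -> Auckland -> Dunedin: 20 + 23 + 19 + 30 = 92
Nelson -> Christchurch -> Hamilton -> Wellington -> Dunedin: 20 + 23 + 27 + 21 = 91
Nelson -> Christchurch -> Wellington -> Tauranga -> Dunedin: 20 + 23 + 28 + 4 = 75
Nelson -> Christchurch -> Wellington -> Dunedin: 20 + 23 + 21 = 64
Best route has total 64 mi.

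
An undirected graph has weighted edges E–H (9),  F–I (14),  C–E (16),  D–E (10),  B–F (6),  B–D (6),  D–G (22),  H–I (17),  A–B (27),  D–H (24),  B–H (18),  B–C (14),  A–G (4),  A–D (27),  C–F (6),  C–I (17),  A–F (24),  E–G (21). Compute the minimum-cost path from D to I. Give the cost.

26

Comparing a few candidate routes:
D→H→I: 24 + 17 = 41
D→E→H→I: 10 + 9 + 17 = 36
D→B→F→I: 6 + 6 + 14 = 26
D→B→F→C→I: 6 + 6 + 6 + 17 = 35
D→B→C→F→I: 6 + 14 + 6 + 14 = 40
D→B→C→I: 6 + 14 + 17 = 37
The minimum is 26.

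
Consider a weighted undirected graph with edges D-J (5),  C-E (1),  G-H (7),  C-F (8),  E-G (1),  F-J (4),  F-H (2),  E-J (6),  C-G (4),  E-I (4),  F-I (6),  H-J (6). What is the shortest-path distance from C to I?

Checking several routes:
C -> E -> G -> H -> F -> I: 1 + 1 + 7 + 2 + 6 = 17
C -> E -> J -> F -> I: 1 + 6 + 4 + 6 = 17
C -> G -> H -> F -> I: 4 + 7 + 2 + 6 = 19
C -> E -> I: 1 + 4 = 5
C -> G -> E -> I: 4 + 1 + 4 = 9
C -> F -> I: 8 + 6 = 14
The minimum is 5.

5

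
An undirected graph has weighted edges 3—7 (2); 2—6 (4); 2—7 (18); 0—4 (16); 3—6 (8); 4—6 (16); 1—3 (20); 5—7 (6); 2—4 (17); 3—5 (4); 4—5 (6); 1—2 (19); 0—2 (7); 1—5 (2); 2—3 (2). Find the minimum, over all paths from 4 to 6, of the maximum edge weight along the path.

6

Some routes from 4 to 6:
4 → 5 → 7 → 3 → 6: max(6, 6, 2, 8) = 8
4 → 5 → 3 → 2 → 6: max(6, 4, 2, 4) = 6
4 → 5 → 3 → 6: max(6, 4, 8) = 8
4 → 5 → 7 → 3 → 2 → 6: max(6, 6, 2, 2, 4) = 6
4 → 0 → 2 → 6: max(16, 7, 4) = 16
Best route has worst link 6.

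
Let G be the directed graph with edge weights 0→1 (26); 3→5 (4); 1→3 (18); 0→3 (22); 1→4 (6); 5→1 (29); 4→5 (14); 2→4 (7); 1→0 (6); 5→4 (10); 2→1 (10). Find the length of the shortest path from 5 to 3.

47

Candidate routes:
5-1-3: 29 + 18 = 47
5-1-0-3: 29 + 6 + 22 = 57
The minimum is 47.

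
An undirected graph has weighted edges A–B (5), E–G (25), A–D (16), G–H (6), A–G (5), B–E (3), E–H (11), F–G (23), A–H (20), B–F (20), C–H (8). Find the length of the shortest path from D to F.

Checking several routes:
D→A→G→H→E→B→F: 16 + 5 + 6 + 11 + 3 + 20 = 61
D→A→B→F: 16 + 5 + 20 = 41
D→A→B→E→H→G→F: 16 + 5 + 3 + 11 + 6 + 23 = 64
D→A→G→F: 16 + 5 + 23 = 44
D→A→H→G→F: 16 + 20 + 6 + 23 = 65
Shortest: 41.

41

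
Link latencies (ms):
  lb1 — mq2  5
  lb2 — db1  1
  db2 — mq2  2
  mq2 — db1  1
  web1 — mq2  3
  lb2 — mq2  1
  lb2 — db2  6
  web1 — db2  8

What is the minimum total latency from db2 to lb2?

A few of the db2→lb2 routes:
db2→mq2→lb2: 2 + 1 = 3
db2→lb2: 6
db2→web1→mq2→lb2: 8 + 3 + 1 = 12
db2→mq2→db1→lb2: 2 + 1 + 1 = 4
The minimum is 3 ms.

3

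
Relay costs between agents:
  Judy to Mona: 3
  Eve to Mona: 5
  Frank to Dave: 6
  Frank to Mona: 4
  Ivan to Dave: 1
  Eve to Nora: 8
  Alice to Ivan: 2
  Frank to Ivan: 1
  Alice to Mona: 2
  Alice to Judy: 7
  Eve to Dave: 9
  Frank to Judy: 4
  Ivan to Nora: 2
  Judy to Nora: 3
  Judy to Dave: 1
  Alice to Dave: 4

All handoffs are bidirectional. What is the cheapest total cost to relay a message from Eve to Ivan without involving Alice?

10

Some routes from Eve to Ivan avoiding Alice:
Eve → Mona → Judy → Frank → Ivan: 5 + 3 + 4 + 1 = 13
Eve → Mona → Judy → Nora → Ivan: 5 + 3 + 3 + 2 = 13
Eve → Mona → Frank → Ivan: 5 + 4 + 1 = 10
Eve → Mona → Judy → Dave → Ivan: 5 + 3 + 1 + 1 = 10
Eve → Nora → Ivan: 8 + 2 = 10
Eve → Dave → Ivan: 9 + 1 = 10
Shortest: 10.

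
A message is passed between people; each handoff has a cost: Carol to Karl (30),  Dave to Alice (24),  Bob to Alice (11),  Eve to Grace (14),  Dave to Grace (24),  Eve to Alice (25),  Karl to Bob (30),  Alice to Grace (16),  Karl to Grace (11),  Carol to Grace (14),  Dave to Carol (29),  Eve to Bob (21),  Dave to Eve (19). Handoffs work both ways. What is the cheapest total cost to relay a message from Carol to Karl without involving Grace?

Candidate routes:
Carol - Dave - Eve - Bob - Karl: 29 + 19 + 21 + 30 = 99
Carol - Karl: 30
Carol - Dave - Eve - Alice - Bob - Karl: 29 + 19 + 25 + 11 + 30 = 114
Carol - Dave - Alice - Bob - Karl: 29 + 24 + 11 + 30 = 94
Carol - Dave - Alice - Eve - Bob - Karl: 29 + 24 + 25 + 21 + 30 = 129
Shortest: 30.

30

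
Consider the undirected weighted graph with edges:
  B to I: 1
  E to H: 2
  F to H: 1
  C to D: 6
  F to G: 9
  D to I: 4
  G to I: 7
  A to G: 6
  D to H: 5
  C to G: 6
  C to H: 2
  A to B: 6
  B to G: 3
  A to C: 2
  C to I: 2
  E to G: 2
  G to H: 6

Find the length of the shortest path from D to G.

A few of the D→G routes:
D-H-E-G: 5 + 2 + 2 = 9
D-H-G: 5 + 6 = 11
D-I-B-G: 4 + 1 + 3 = 8
D-I-G: 4 + 7 = 11
Shortest: 8.

8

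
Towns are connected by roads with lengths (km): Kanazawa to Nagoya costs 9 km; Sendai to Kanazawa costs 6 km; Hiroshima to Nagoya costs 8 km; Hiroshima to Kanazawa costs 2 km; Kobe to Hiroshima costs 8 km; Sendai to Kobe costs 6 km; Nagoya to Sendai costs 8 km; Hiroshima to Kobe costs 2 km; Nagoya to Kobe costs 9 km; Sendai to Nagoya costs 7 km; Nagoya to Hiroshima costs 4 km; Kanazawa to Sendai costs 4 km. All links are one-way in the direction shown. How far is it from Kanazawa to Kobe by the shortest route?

10

Some routes from Kanazawa to Kobe:
Kanazawa - Nagoya - Hiroshima - Kobe: 9 + 4 + 2 = 15
Kanazawa - Sendai - Nagoya - Hiroshima - Kobe: 4 + 7 + 4 + 2 = 17
Kanazawa - Sendai - Kobe: 4 + 6 = 10
Best route has total 10 km.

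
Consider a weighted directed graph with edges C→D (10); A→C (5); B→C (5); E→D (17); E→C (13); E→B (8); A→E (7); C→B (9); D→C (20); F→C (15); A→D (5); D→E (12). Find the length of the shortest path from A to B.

14

Some routes from A to B:
A -> C -> B: 5 + 9 = 14
A -> E -> B: 7 + 8 = 15
A -> D -> E -> B: 5 + 12 + 8 = 25
A -> E -> C -> B: 7 + 13 + 9 = 29
Shortest: 14.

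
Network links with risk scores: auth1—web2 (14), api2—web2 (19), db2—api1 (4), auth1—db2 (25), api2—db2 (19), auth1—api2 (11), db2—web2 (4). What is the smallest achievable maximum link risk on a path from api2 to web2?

Some routes from api2 to web2:
api2→auth1→web2: max(11, 14) = 14
api2→db2→web2: max(19, 4) = 19
api2→web2: max(19) = 19
Smallest bottleneck: 14.

14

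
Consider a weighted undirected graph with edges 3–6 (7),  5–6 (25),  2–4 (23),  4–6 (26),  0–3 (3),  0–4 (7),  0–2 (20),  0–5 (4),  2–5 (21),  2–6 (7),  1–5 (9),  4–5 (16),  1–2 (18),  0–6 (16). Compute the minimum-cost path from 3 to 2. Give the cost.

14

Checking several routes:
3 - 0 - 2: 3 + 20 = 23
3 - 6 - 2: 7 + 7 = 14
3 - 0 - 6 - 2: 3 + 16 + 7 = 26
Shortest: 14.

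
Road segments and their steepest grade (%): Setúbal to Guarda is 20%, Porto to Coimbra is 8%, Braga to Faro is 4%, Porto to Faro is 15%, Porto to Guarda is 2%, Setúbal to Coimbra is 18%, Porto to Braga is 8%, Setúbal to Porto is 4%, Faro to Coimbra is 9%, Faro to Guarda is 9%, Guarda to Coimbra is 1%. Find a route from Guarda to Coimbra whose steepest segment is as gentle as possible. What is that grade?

1

A few of the Guarda→Coimbra routes:
Guarda → Porto → Braga → Faro → Coimbra: max(2, 8, 4, 9) = 9
Guarda → Faro → Braga → Porto → Coimbra: max(9, 4, 8, 8) = 9
Guarda → Coimbra: max(1) = 1
Guarda → Porto → Coimbra: max(2, 8) = 8
Best route has worst link 1%.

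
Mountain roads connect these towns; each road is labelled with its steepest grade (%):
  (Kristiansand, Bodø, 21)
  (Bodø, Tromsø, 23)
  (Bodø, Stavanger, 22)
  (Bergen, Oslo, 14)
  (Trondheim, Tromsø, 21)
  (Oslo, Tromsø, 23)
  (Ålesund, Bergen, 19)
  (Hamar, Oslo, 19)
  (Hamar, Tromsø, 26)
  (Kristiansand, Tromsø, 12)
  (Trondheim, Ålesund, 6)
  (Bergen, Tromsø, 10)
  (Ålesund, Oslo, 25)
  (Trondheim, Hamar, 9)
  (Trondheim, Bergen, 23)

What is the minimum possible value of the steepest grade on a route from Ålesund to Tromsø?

19

Some routes from Ålesund to Tromsø:
Ålesund-Trondheim-Hamar-Oslo-Bergen-Tromsø: max(6, 9, 19, 14, 10) = 19
Ålesund-Bergen-Tromsø: max(19, 10) = 19
Ålesund-Trondheim-Tromsø: max(6, 21) = 21
Ålesund-Bergen-Oslo-Hamar-Trondheim-Tromsø: max(19, 14, 19, 9, 21) = 21
Smallest bottleneck: 19%.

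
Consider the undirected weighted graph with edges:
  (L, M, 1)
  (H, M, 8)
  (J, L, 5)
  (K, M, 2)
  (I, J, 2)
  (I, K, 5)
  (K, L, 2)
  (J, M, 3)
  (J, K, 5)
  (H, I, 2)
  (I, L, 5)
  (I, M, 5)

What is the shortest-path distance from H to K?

A few of the H→K routes:
H → M → K: 8 + 2 = 10
H → I → L → K: 2 + 5 + 2 = 9
H → I → J → M → K: 2 + 2 + 3 + 2 = 9
H → I → M → K: 2 + 5 + 2 = 9
H → I → J → K: 2 + 2 + 5 = 9
H → I → K: 2 + 5 = 7
Shortest: 7.

7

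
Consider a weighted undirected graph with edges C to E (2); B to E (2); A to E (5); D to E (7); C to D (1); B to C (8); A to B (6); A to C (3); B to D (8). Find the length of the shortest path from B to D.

5

Comparing a few candidate routes:
B → D: 8
B → E → C → D: 2 + 2 + 1 = 5
B → C → D: 8 + 1 = 9
B → A → C → D: 6 + 3 + 1 = 10
B → E → D: 2 + 7 = 9
The minimum is 5.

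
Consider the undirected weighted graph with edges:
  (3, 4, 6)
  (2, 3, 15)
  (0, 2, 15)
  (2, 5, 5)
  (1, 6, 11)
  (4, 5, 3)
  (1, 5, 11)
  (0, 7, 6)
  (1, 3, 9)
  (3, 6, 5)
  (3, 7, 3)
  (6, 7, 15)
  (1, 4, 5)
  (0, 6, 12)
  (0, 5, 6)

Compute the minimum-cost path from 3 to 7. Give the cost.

3

Checking several routes:
3-6-0-7: 5 + 12 + 6 = 23
3-1-4-5-0-7: 9 + 5 + 3 + 6 + 6 = 29
3-7: 3
3-1-5-0-7: 9 + 11 + 6 + 6 = 32
3-4-5-0-7: 6 + 3 + 6 + 6 = 21
3-6-7: 5 + 15 = 20
Shortest: 3.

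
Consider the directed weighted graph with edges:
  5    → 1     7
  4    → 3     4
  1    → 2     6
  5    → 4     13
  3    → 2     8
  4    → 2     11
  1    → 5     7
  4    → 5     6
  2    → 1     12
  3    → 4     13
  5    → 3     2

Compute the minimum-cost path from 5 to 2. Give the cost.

10

Paths from 5 to 2:
5-3-2: 2 + 8 = 10
5-4-3-2: 13 + 4 + 8 = 25
5-4-2: 13 + 11 = 24
5-1-2: 7 + 6 = 13
5-3-4-2: 2 + 13 + 11 = 26
Best route has total 10.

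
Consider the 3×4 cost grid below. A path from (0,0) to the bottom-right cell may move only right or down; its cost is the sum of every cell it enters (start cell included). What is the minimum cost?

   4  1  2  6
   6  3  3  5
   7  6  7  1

16

Best path: (0,0) (0,1) (0,2) (1,2) (1,3) (2,3)
Cost: 4 + 1 + 2 + 3 + 5 + 1 = 16
For comparison, the top-then-right route costs 19.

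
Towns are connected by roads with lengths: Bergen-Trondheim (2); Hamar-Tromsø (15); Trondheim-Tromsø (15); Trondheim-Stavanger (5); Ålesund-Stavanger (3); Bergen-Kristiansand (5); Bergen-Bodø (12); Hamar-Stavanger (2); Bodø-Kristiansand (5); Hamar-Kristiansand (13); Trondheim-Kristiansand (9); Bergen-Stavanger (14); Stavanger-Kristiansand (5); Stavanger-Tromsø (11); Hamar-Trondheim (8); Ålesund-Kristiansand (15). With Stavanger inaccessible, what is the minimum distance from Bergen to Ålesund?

20

Checking several routes:
Bergen-Bodø-Kristiansand-Ålesund: 12 + 5 + 15 = 32
Bergen-Kristiansand-Ålesund: 5 + 15 = 20
Bergen-Trondheim-Kristiansand-Ålesund: 2 + 9 + 15 = 26
The minimum is 20.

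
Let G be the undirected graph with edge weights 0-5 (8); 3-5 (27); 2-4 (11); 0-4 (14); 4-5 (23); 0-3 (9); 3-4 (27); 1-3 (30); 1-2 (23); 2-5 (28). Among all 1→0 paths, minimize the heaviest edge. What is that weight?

23

A few of the 1→0 routes:
1 -> 2 -> 4 -> 3 -> 0: max(23, 11, 27, 9) = 27
1 -> 2 -> 4 -> 0: max(23, 11, 14) = 23
1 -> 2 -> 4 -> 3 -> 5 -> 0: max(23, 11, 27, 27, 8) = 27
1 -> 2 -> 4 -> 5 -> 0: max(23, 11, 23, 8) = 23
1 -> 2 -> 4 -> 5 -> 3 -> 0: max(23, 11, 23, 27, 9) = 27
Smallest bottleneck: 23.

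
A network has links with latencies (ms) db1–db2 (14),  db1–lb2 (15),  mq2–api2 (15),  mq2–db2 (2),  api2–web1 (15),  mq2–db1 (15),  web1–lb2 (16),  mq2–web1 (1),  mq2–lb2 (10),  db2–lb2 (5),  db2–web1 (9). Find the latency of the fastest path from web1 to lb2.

Some routes from web1 to lb2:
web1 - lb2: 16
web1 - mq2 - lb2: 1 + 10 = 11
web1 - db2 - lb2: 9 + 5 = 14
web1 - db2 - mq2 - lb2: 9 + 2 + 10 = 21
web1 - mq2 - db2 - lb2: 1 + 2 + 5 = 8
Best route has total 8 ms.

8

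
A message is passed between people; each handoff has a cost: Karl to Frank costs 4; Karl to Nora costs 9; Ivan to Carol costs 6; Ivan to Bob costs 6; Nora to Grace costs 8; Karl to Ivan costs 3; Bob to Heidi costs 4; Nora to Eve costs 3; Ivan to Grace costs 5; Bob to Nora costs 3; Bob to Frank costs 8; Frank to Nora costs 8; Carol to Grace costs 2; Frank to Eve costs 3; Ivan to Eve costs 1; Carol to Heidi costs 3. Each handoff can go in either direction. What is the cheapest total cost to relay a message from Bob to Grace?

9

Some routes from Bob to Grace:
Bob → Heidi → Carol → Grace: 4 + 3 + 2 = 9
Bob → Ivan → Grace: 6 + 5 = 11
Bob → Nora → Eve → Ivan → Grace: 3 + 3 + 1 + 5 = 12
Bob → Nora → Grace: 3 + 8 = 11
Bob → Ivan → Carol → Grace: 6 + 6 + 2 = 14
Shortest: 9.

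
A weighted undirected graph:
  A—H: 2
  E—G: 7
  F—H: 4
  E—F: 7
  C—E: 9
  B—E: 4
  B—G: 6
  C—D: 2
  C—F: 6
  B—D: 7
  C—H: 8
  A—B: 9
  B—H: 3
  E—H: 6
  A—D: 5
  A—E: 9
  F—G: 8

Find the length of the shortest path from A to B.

Comparing a few candidate routes:
A → H → F → E → B: 2 + 4 + 7 + 4 = 17
A → E → B: 9 + 4 = 13
A → H → B: 2 + 3 = 5
A → H → E → B: 2 + 6 + 4 = 12
A → B: 9
A → D → B: 5 + 7 = 12
The minimum is 5.

5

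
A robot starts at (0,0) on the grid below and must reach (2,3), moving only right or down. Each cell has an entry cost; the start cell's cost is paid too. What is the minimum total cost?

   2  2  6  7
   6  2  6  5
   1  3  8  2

19

Take r0c0 → r0c1 → r1c1 → r1c2 → r1c3 → r2c3 for a total of 2 + 2 + 2 + 6 + 5 + 2 = 19.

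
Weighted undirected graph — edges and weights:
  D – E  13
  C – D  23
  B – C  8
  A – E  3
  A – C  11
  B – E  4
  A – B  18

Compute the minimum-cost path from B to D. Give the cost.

17

Candidate routes:
B → C → A → E → D: 8 + 11 + 3 + 13 = 35
B → E → A → C → D: 4 + 3 + 11 + 23 = 41
B → C → D: 8 + 23 = 31
B → A → C → D: 18 + 11 + 23 = 52
B → A → E → D: 18 + 3 + 13 = 34
B → E → D: 4 + 13 = 17
Best route has total 17.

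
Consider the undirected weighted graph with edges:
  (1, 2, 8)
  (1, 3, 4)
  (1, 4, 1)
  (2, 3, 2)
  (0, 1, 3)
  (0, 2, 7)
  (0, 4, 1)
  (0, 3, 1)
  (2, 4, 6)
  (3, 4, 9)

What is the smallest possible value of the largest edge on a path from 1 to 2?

Comparing a few candidate routes:
1→4→0→3→2: max(1, 1, 1, 2) = 2
1→3→2: max(4, 2) = 4
1→0→3→2: max(3, 1, 2) = 3
Best route has worst link 2.

2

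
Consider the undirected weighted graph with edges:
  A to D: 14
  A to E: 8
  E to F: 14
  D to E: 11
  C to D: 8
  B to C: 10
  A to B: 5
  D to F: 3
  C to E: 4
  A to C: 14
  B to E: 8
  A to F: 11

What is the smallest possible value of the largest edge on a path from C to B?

8

Checking several routes:
C → D → E → A → B: max(8, 11, 8, 5) = 11
C → B: max(10) = 10
C → E → A → B: max(4, 8, 5) = 8
C → E → B: max(4, 8) = 8
C → D → F → A → E → B: max(8, 3, 11, 8, 8) = 11
C → D → F → A → B: max(8, 3, 11, 5) = 11
The minimum achievable maximum is 8.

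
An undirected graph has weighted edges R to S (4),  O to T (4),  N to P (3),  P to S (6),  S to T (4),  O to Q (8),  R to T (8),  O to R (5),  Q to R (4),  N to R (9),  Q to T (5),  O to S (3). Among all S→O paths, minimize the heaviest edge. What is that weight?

A few of the S→O routes:
S → T → O: max(4, 4) = 4
S → T → Q → O: max(4, 5, 8) = 8
S → R → Q → T → O: max(4, 4, 5, 4) = 5
S → T → Q → R → O: max(4, 5, 4, 5) = 5
S → R → O: max(4, 5) = 5
S → O: max(3) = 3
The minimum achievable maximum is 3.

3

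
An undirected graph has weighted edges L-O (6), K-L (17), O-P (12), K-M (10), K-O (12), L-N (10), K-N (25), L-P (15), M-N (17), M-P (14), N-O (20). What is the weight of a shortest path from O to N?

Checking several routes:
O-P-L-N: 12 + 15 + 10 = 37
O-K-M-N: 12 + 10 + 17 = 39
O-N: 20
O-K-N: 12 + 25 = 37
O-K-L-N: 12 + 17 + 10 = 39
O-L-N: 6 + 10 = 16
Shortest: 16.

16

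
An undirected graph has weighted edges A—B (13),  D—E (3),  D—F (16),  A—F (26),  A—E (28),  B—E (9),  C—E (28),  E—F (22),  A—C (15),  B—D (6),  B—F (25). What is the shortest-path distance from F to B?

22

A few of the F→B routes:
F -> D -> E -> B: 16 + 3 + 9 = 28
F -> E -> D -> B: 22 + 3 + 6 = 31
F -> E -> B: 22 + 9 = 31
F -> D -> B: 16 + 6 = 22
F -> B: 25
Shortest: 22.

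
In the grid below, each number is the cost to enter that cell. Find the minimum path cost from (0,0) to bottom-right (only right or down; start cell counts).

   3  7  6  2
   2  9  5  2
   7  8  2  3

23

Path (0,0) → (0,1) → (0,2) → (0,3) → (1,3) → (2,3): 3 + 7 + 6 + 2 + 2 + 3 = 23.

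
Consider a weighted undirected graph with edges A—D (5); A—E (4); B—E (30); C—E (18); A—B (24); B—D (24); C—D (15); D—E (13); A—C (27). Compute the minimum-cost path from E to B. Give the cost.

Some routes from E to B:
E-A-D-B: 4 + 5 + 24 = 33
E-A-B: 4 + 24 = 28
E-B: 30
The minimum is 28.

28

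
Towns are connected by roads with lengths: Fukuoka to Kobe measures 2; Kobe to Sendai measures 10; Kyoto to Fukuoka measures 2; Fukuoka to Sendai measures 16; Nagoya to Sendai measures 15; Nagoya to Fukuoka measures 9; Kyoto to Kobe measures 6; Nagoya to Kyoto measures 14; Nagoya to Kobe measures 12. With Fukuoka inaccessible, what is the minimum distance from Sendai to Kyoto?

Candidate routes:
Sendai - Nagoya - Kyoto: 15 + 14 = 29
Sendai - Kobe - Kyoto: 10 + 6 = 16
Sendai - Nagoya - Kobe - Kyoto: 15 + 12 + 6 = 33
Sendai - Kobe - Nagoya - Kyoto: 10 + 12 + 14 = 36
Shortest: 16.

16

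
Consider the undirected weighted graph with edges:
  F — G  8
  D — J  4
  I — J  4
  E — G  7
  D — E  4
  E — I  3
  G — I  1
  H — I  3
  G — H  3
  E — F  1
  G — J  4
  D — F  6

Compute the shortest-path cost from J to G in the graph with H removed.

4

A few of the J→G routes:
J → D → E → G: 4 + 4 + 7 = 15
J → D → E → I → G: 4 + 4 + 3 + 1 = 12
J → I → E → G: 4 + 3 + 7 = 14
J → D → F → E → I → G: 4 + 6 + 1 + 3 + 1 = 15
J → I → G: 4 + 1 = 5
J → G: 4
Shortest: 4.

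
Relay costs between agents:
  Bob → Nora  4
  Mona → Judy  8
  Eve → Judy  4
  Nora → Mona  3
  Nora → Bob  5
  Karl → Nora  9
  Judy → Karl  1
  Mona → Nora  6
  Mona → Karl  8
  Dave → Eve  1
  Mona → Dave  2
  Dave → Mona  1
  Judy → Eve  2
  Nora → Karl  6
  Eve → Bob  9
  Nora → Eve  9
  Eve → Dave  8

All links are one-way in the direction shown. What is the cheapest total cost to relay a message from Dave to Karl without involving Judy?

9

A few of the Dave→Karl routes:
Dave→Mona→Nora→Karl: 1 + 6 + 6 = 13
Dave→Eve→Bob→Nora→Karl: 1 + 9 + 4 + 6 = 20
Dave→Mona→Karl: 1 + 8 = 9
The minimum is 9.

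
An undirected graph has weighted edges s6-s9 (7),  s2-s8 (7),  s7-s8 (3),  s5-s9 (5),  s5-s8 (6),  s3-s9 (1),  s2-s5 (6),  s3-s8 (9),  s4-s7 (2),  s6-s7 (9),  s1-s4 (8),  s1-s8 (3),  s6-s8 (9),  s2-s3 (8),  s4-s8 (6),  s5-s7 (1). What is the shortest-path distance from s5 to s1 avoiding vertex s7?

Comparing a few candidate routes:
s5 → s2 → s8 → s1: 6 + 7 + 3 = 16
s5 → s9 → s3 → s8 → s1: 5 + 1 + 9 + 3 = 18
s5 → s8 → s1: 6 + 3 = 9
Shortest: 9.

9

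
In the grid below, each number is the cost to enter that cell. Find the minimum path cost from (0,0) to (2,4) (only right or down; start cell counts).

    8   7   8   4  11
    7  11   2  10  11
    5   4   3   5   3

35

Path (0,0)→(1,0)→(2,0)→(2,1)→(2,2)→(2,3)→(2,4): 8 + 7 + 5 + 4 + 3 + 5 + 3 = 35.
For comparison, the top-then-right route costs 52.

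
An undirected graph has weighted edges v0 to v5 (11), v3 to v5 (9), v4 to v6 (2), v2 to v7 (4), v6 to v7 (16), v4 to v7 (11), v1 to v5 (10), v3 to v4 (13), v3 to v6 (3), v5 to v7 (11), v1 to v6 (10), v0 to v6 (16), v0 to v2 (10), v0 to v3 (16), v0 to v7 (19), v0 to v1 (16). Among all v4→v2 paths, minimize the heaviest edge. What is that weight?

11

A few of the v4→v2 routes:
v4→v6→v1→v5→v7→v2: max(2, 10, 10, 11, 4) = 11
v4→v7→v2: max(11, 4) = 11
v4→v7→v5→v0→v2: max(11, 11, 11, 10) = 11
Best route has worst link 11.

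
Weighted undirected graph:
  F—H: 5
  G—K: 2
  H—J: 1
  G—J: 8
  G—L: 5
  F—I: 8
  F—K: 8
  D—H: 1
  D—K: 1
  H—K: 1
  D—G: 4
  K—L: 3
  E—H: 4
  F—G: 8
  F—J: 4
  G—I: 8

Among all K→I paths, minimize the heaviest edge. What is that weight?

A few of the K→I routes:
K - H - J - G - I: max(1, 1, 8, 8) = 8
K - H - D - G - F - I: max(1, 1, 4, 8, 8) = 8
K - H - D - G - I: max(1, 1, 4, 8) = 8
K - H - J - G - F - I: max(1, 1, 8, 8, 8) = 8
K - H - D - G - J - F - I: max(1, 1, 4, 8, 4, 8) = 8
Smallest bottleneck: 8.

8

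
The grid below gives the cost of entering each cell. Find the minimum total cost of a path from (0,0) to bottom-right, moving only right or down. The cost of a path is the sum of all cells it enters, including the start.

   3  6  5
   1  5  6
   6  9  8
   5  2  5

22

Take (0,0) → (1,0) → (2,0) → (3,0) → (3,1) → (3,2) for a total of 3 + 1 + 6 + 5 + 2 + 5 = 22.
For comparison, the top-then-right route costs 33.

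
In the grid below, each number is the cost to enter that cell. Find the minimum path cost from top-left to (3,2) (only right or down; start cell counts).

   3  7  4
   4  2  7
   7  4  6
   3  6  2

One optimal route is r0c0→r1c0→r1c1→r2c1→r2c2→r3c2.
Its cost is 3 + 4 + 2 + 4 + 6 + 2 = 21.

21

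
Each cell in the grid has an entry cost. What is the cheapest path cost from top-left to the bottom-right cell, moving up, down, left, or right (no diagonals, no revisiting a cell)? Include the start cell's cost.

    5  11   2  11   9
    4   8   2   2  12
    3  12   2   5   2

Cheapest: [0,0] [1,0] [1,1] [1,2] [1,3] [2,3] [2,4]
  5 + 4 + 8 + 2 + 2 + 5 + 2 = 28

28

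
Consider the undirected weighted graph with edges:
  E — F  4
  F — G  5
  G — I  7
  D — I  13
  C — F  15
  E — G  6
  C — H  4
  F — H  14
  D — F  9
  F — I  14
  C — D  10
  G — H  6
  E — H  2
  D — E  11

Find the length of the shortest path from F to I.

Some routes from F to I:
F-E-H-G-I: 4 + 2 + 6 + 7 = 19
F-I: 14
F-D-I: 9 + 13 = 22
F-E-G-I: 4 + 6 + 7 = 17
F-G-I: 5 + 7 = 12
Best route has total 12.

12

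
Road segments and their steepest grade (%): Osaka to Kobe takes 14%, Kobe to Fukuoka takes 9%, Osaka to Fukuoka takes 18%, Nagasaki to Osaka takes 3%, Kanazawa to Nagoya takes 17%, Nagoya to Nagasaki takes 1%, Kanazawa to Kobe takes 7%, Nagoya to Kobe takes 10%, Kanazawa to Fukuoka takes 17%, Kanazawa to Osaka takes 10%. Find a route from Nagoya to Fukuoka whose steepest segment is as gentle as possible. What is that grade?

Checking several routes:
Nagoya → Kanazawa → Osaka → Kobe → Fukuoka: max(17, 10, 14, 9) = 17
Nagoya → Kanazawa → Fukuoka: max(17, 17) = 17
Nagoya → Kanazawa → Kobe → Fukuoka: max(17, 7, 9) = 17
Nagoya → Nagasaki → Osaka → Kanazawa → Kobe → Fukuoka: max(1, 3, 10, 7, 9) = 10
Nagoya → Nagasaki → Osaka → Kobe → Fukuoka: max(1, 3, 14, 9) = 14
Nagoya → Kobe → Fukuoka: max(10, 9) = 10
Smallest bottleneck: 10%.

10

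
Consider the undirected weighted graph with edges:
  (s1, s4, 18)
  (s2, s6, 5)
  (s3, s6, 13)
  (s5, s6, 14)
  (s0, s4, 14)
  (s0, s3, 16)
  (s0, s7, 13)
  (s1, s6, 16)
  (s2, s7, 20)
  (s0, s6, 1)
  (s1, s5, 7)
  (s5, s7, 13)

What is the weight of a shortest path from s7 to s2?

Checking several routes:
s7-s2: 20
s7-s5-s6-s2: 13 + 14 + 5 = 32
s7-s0-s3-s6-s2: 13 + 16 + 13 + 5 = 47
s7-s5-s1-s6-s2: 13 + 7 + 16 + 5 = 41
s7-s0-s6-s2: 13 + 1 + 5 = 19
Shortest: 19.

19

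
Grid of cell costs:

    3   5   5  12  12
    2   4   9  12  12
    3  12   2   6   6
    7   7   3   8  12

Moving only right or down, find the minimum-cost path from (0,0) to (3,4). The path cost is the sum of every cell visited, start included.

Path r0c0→r1c0→r1c1→r1c2→r2c2→r3c2→r3c3→r3c4: 3 + 2 + 4 + 9 + 2 + 3 + 8 + 12 = 43.
(Top row then right column would cost 67.)

43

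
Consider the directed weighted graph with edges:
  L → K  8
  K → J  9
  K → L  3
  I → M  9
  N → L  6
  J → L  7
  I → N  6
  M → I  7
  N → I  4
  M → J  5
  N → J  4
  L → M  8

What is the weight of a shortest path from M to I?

7

Paths from M to I:
M - I: 7
Shortest: 7.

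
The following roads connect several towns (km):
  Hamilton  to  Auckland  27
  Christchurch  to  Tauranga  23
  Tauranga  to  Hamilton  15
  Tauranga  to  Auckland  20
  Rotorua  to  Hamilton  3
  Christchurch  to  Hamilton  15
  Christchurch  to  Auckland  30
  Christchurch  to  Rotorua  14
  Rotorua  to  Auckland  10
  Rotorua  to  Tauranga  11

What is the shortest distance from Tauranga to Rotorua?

Checking several routes:
Tauranga→Hamilton→Rotorua: 15 + 3 = 18
Tauranga→Rotorua: 11
Tauranga→Auckland→Rotorua: 20 + 10 = 30
Best route has total 11 km.

11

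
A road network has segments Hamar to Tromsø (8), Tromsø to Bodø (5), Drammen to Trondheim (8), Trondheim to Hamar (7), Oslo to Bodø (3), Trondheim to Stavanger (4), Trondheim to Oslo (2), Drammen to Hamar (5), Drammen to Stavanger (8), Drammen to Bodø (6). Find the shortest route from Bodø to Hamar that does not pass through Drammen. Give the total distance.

12

Candidate routes:
Bodø - Oslo - Trondheim - Hamar: 3 + 2 + 7 = 12
Bodø - Tromsø - Hamar: 5 + 8 = 13
Best route has total 12.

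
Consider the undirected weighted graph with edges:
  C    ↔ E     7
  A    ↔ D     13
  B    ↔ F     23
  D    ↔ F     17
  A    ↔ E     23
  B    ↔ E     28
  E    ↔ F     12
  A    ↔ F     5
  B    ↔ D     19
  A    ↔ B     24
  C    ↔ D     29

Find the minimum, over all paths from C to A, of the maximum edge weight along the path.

Some routes from C to A:
C - E - A: max(7, 23) = 23
C - E - F - D - A: max(7, 12, 17, 13) = 17
C - E - F - A: max(7, 12, 5) = 12
C - E - F - B - D - A: max(7, 12, 23, 19, 13) = 23
The minimum achievable maximum is 12.

12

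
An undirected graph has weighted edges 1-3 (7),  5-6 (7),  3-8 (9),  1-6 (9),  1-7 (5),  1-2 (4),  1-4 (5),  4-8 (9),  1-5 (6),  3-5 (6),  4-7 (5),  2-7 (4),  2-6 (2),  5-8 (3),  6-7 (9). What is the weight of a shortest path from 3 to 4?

Some routes from 3 to 4:
3-1-7-4: 7 + 5 + 5 = 17
3-8-4: 9 + 9 = 18
3-5-1-4: 6 + 6 + 5 = 17
3-5-8-4: 6 + 3 + 9 = 18
3-1-4: 7 + 5 = 12
The minimum is 12.

12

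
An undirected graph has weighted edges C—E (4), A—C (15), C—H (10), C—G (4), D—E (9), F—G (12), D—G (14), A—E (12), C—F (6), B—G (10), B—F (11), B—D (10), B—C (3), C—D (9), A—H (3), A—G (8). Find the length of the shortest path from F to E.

A few of the F→E routes:
F -> B -> C -> E: 11 + 3 + 4 = 18
F -> G -> C -> E: 12 + 4 + 4 = 20
F -> C -> E: 6 + 4 = 10
Best route has total 10.

10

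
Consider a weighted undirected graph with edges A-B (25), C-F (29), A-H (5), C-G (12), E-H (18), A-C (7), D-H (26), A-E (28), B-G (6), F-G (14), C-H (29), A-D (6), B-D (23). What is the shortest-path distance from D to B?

Some routes from D to B:
D-B: 23
D-A-B: 6 + 25 = 31
D-A-C-G-B: 6 + 7 + 12 + 6 = 31
Best route has total 23.

23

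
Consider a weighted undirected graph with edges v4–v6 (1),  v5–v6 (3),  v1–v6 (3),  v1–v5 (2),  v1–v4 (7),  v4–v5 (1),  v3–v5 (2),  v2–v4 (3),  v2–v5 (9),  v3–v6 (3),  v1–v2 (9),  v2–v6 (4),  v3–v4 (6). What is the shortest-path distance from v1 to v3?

Comparing a few candidate routes:
v1 - v5 - v4 - v6 - v3: 2 + 1 + 1 + 3 = 7
v1 - v6 - v3: 3 + 3 = 6
v1 - v5 - v3: 2 + 2 = 4
Best route has total 4.

4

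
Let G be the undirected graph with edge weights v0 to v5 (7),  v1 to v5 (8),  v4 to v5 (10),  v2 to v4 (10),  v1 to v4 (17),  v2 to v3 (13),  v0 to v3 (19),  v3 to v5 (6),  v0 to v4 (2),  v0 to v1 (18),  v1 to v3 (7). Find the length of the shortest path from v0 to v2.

12

Comparing a few candidate routes:
v0 → v5 → v4 → v2: 7 + 10 + 10 = 27
v0 → v5 → v3 → v2: 7 + 6 + 13 = 26
v0 → v4 → v2: 2 + 10 = 12
Best route has total 12.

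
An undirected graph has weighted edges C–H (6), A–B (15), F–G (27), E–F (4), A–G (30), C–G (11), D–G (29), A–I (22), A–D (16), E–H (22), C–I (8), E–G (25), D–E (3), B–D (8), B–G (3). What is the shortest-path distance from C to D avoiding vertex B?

Comparing a few candidate routes:
C → G → E → D: 11 + 25 + 3 = 39
C → G → F → E → D: 11 + 27 + 4 + 3 = 45
C → H → E → D: 6 + 22 + 3 = 31
C → G → D: 11 + 29 = 40
Best route has total 31.

31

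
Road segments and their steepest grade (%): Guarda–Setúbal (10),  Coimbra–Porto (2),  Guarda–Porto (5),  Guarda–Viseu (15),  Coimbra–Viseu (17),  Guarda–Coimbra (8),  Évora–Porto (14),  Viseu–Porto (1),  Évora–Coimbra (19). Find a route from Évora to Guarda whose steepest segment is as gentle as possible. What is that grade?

14

Some routes from Évora to Guarda:
Évora -> Porto -> Viseu -> Guarda: max(14, 1, 15) = 15
Évora -> Porto -> Coimbra -> Guarda: max(14, 2, 8) = 14
Évora -> Porto -> Guarda: max(14, 5) = 14
Best route has worst link 14%.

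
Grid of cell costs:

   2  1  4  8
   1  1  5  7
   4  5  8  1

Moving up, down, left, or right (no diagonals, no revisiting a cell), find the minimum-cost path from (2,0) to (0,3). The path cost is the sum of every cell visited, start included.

19

Cheapest: r2c0 -> r1c0 -> r1c1 -> r0c1 -> r0c2 -> r0c3
  4 + 1 + 1 + 1 + 4 + 8 = 19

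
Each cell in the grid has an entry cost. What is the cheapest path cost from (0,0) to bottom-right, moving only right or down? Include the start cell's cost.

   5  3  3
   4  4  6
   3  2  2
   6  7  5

Take (0,0) (0,1) (1,1) (2,1) (2,2) (3,2) for a total of 5 + 3 + 4 + 2 + 2 + 5 = 21.
For comparison, the top-then-right route costs 24.

21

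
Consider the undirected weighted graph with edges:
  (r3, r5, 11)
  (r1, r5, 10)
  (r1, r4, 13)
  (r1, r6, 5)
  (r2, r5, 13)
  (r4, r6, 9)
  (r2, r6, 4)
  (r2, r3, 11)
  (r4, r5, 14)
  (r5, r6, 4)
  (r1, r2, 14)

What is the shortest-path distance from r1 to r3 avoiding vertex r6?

Checking several routes:
r1→r2→r3: 14 + 11 = 25
r1→r5→r3: 10 + 11 = 21
r1→r4→r5→r3: 13 + 14 + 11 = 38
r1→r5→r2→r3: 10 + 13 + 11 = 34
r1→r2→r5→r3: 14 + 13 + 11 = 38
Shortest: 21.

21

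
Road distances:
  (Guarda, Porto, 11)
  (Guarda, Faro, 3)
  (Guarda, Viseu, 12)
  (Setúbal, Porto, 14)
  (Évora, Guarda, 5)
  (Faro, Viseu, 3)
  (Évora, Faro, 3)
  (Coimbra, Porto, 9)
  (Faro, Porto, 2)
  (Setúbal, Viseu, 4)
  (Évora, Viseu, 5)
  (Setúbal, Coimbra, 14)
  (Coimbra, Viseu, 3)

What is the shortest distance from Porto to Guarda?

Comparing a few candidate routes:
Porto - Guarda: 11
Porto - Faro - Évora - Guarda: 2 + 3 + 5 = 10
Porto - Faro - Guarda: 2 + 3 = 5
Shortest: 5.

5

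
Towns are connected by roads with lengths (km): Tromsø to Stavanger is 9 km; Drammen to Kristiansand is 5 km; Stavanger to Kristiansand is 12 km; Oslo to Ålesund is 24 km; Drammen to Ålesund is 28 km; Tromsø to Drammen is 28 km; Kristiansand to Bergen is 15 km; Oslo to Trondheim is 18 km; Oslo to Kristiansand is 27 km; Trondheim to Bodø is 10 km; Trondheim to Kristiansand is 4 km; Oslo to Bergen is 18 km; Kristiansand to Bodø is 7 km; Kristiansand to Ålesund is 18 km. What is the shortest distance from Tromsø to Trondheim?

Comparing a few candidate routes:
Tromsø → Stavanger → Kristiansand → Trondheim: 9 + 12 + 4 = 25
Tromsø → Stavanger → Kristiansand → Bodø → Trondheim: 9 + 12 + 7 + 10 = 38
Tromsø → Drammen → Kristiansand → Bodø → Trondheim: 28 + 5 + 7 + 10 = 50
Tromsø → Drammen → Kristiansand → Trondheim: 28 + 5 + 4 = 37
The minimum is 25 km.

25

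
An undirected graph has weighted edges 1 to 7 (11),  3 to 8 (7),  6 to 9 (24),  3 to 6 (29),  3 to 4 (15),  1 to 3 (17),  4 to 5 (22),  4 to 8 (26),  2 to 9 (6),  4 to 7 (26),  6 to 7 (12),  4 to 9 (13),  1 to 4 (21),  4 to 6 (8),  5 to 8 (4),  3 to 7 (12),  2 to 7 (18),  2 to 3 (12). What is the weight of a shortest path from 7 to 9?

Comparing a few candidate routes:
7-3-2-9: 12 + 12 + 6 = 30
7-6-9: 12 + 24 = 36
7-4-9: 26 + 13 = 39
7-2-9: 18 + 6 = 24
7-6-4-9: 12 + 8 + 13 = 33
Best route has total 24.

24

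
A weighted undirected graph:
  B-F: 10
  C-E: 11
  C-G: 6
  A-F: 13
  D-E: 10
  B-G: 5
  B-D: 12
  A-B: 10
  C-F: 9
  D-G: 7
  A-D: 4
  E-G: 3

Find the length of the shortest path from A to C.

17

A few of the A→C routes:
A - B - G - C: 10 + 5 + 6 = 21
A - F - C: 13 + 9 = 22
A - D - E - G - C: 4 + 10 + 3 + 6 = 23
A - D - G - C: 4 + 7 + 6 = 17
Best route has total 17.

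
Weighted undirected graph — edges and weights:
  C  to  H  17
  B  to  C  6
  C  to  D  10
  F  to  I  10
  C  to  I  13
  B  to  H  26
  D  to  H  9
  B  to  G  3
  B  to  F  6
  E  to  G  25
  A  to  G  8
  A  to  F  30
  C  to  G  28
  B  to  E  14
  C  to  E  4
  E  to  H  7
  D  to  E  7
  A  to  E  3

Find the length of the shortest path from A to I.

Some routes from A to I:
A -> E -> C -> I: 3 + 4 + 13 = 20
A -> G -> B -> F -> I: 8 + 3 + 6 + 10 = 27
A -> E -> C -> B -> F -> I: 3 + 4 + 6 + 6 + 10 = 29
Shortest: 20.

20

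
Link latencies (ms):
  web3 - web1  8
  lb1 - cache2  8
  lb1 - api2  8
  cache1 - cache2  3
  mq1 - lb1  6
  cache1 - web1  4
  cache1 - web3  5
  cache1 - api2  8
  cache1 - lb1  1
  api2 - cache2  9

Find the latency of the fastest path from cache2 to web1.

7

A few of the cache2→web1 routes:
cache2 -> cache1 -> web3 -> web1: 3 + 5 + 8 = 16
cache2 -> cache1 -> web1: 3 + 4 = 7
cache2 -> lb1 -> cache1 -> web1: 8 + 1 + 4 = 13
The minimum is 7 ms.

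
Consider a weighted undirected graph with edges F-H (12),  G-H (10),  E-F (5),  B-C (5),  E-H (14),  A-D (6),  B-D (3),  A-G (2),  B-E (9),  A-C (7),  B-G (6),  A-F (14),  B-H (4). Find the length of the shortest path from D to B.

Checking several routes:
D→B: 3
D→A→C→B: 6 + 7 + 5 = 18
D→A→F→H→B: 6 + 14 + 12 + 4 = 36
D→A→G→B: 6 + 2 + 6 = 14
D→A→F→E→B: 6 + 14 + 5 + 9 = 34
D→A→G→H→B: 6 + 2 + 10 + 4 = 22
Shortest: 3.

3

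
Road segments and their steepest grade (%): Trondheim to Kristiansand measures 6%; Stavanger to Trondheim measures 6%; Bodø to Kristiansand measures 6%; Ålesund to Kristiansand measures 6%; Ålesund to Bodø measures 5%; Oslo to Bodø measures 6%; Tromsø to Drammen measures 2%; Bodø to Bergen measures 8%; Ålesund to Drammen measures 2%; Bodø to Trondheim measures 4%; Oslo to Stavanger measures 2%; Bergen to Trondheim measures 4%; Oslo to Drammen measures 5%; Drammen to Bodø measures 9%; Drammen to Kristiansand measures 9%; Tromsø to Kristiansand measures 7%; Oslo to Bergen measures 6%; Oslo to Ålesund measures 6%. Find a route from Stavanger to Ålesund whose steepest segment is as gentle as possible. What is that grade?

5

A few of the Stavanger→Ålesund routes:
Stavanger-Oslo-Bodø-Kristiansand-Ålesund: max(2, 6, 6, 6) = 6
Stavanger-Oslo-Drammen-Ålesund: max(2, 5, 2) = 5
Stavanger-Oslo-Bergen-Trondheim-Bodø-Kristiansand-Ålesund: max(2, 6, 4, 4, 6, 6) = 6
Stavanger-Oslo-Bodø-Trondheim-Kristiansand-Ålesund: max(2, 6, 4, 6, 6) = 6
Stavanger-Oslo-Bodø-Ålesund: max(2, 6, 5) = 6
Stavanger-Oslo-Ålesund: max(2, 6) = 6
Best route has worst link 5%.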